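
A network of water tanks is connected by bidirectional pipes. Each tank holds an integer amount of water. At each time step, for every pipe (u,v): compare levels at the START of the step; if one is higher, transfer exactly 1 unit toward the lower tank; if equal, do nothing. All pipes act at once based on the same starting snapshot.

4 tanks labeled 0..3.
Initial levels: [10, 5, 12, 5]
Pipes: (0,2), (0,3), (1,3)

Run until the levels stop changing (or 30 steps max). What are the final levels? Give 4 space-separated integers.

Answer: 9 8 8 7

Derivation:
Step 1: flows [2->0,0->3,1=3] -> levels [10 5 11 6]
Step 2: flows [2->0,0->3,3->1] -> levels [10 6 10 6]
Step 3: flows [0=2,0->3,1=3] -> levels [9 6 10 7]
Step 4: flows [2->0,0->3,3->1] -> levels [9 7 9 7]
Step 5: flows [0=2,0->3,1=3] -> levels [8 7 9 8]
Step 6: flows [2->0,0=3,3->1] -> levels [9 8 8 7]
Step 7: flows [0->2,0->3,1->3] -> levels [7 7 9 9]
Step 8: flows [2->0,3->0,3->1] -> levels [9 8 8 7]
  -> period-2 cycle: step 8 state = step 6 state; never stabilizes
  -> state at step 30: (30-6) mod 2 = 0, same as step 6 -> [9 8 8 7]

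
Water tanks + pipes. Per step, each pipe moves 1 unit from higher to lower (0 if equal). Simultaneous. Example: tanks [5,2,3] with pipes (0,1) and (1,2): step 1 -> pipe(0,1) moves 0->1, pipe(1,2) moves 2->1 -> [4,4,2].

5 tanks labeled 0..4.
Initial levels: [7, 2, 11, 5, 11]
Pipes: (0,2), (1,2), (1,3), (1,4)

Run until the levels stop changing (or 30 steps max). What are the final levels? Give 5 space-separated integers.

Answer: 7 5 8 8 8

Derivation:
Step 1: flows [2->0,2->1,3->1,4->1] -> levels [8 5 9 4 10]
Step 2: flows [2->0,2->1,1->3,4->1] -> levels [9 6 7 5 9]
Step 3: flows [0->2,2->1,1->3,4->1] -> levels [8 7 7 6 8]
Step 4: flows [0->2,1=2,1->3,4->1] -> levels [7 7 8 7 7]
Step 5: flows [2->0,2->1,1=3,1=4] -> levels [8 8 6 7 7]
Step 6: flows [0->2,1->2,1->3,1->4] -> levels [7 5 8 8 8]
Step 7: flows [2->0,2->1,3->1,4->1] -> levels [8 8 6 7 7]
  -> period-2 cycle: step 7 state = step 5 state; never stabilizes
  -> state at step 30: (30-5) mod 2 = 1, same as step 6 -> [7 5 8 8 8]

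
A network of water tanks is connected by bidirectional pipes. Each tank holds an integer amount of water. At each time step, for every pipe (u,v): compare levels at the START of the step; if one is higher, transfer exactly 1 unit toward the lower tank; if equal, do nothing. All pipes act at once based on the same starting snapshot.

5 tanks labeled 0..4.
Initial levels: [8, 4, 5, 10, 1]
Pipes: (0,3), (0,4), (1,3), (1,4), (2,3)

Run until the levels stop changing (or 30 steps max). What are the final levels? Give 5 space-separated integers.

Step 1: flows [3->0,0->4,3->1,1->4,3->2] -> levels [8 4 6 7 3]
Step 2: flows [0->3,0->4,3->1,1->4,3->2] -> levels [6 4 7 6 5]
Step 3: flows [0=3,0->4,3->1,4->1,2->3] -> levels [5 6 6 6 5]
Step 4: flows [3->0,0=4,1=3,1->4,2=3] -> levels [6 5 6 5 6]
Step 5: flows [0->3,0=4,1=3,4->1,2->3] -> levels [5 6 5 7 5]
Step 6: flows [3->0,0=4,3->1,1->4,3->2] -> levels [6 6 6 4 6]
Step 7: flows [0->3,0=4,1->3,1=4,2->3] -> levels [5 5 5 7 6]
Step 8: flows [3->0,4->0,3->1,4->1,3->2] -> levels [7 7 6 4 4]
Step 9: flows [0->3,0->4,1->3,1->4,2->3] -> levels [5 5 5 7 6]
  -> period-2 cycle: step 9 state = step 7 state; never stabilizes
  -> state at step 30: (30-7) mod 2 = 1, same as step 8 -> [7 7 6 4 4]

Answer: 7 7 6 4 4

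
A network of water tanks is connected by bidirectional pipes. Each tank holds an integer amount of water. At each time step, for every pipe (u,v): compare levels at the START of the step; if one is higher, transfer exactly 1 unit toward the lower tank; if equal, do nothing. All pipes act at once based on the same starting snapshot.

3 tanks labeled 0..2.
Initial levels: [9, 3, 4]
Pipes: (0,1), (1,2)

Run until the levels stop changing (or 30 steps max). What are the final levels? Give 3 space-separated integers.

Answer: 5 6 5

Derivation:
Step 1: flows [0->1,2->1] -> levels [8 5 3]
Step 2: flows [0->1,1->2] -> levels [7 5 4]
Step 3: flows [0->1,1->2] -> levels [6 5 5]
Step 4: flows [0->1,1=2] -> levels [5 6 5]
Step 5: flows [1->0,1->2] -> levels [6 4 6]
Step 6: flows [0->1,2->1] -> levels [5 6 5]
  -> period-2 cycle: step 6 state = step 4 state; never stabilizes
  -> state at step 30: (30-4) mod 2 = 0, same as step 4 -> [5 6 5]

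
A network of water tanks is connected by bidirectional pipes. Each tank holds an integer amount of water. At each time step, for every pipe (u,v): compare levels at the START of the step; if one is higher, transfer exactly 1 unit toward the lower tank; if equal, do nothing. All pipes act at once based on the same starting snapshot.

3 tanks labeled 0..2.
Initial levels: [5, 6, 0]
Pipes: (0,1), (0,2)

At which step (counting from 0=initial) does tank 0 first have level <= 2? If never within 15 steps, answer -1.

Answer: -1

Derivation:
Step 1: flows [1->0,0->2] -> levels [5 5 1]
Step 2: flows [0=1,0->2] -> levels [4 5 2]
Step 3: flows [1->0,0->2] -> levels [4 4 3]
Step 4: flows [0=1,0->2] -> levels [3 4 4]
Step 5: flows [1->0,2->0] -> levels [5 3 3]
Step 6: flows [0->1,0->2] -> levels [3 4 4]
  -> period-2 cycle (repeats step 4); tank 0 never drops to <=2
Tank 0 never reaches <=2 within 15 steps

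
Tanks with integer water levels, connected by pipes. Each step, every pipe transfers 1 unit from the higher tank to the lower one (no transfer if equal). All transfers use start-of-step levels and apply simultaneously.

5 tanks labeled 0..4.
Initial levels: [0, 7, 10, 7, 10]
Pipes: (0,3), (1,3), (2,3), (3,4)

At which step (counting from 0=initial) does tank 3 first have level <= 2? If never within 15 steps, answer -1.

Answer: -1

Derivation:
Step 1: flows [3->0,1=3,2->3,4->3] -> levels [1 7 9 8 9]
Step 2: flows [3->0,3->1,2->3,4->3] -> levels [2 8 8 8 8]
Step 3: flows [3->0,1=3,2=3,3=4] -> levels [3 8 8 7 8]
Step 4: flows [3->0,1->3,2->3,4->3] -> levels [4 7 7 9 7]
Step 5: flows [3->0,3->1,3->2,3->4] -> levels [5 8 8 5 8]
Step 6: flows [0=3,1->3,2->3,4->3] -> levels [5 7 7 8 7]
Step 7: flows [3->0,3->1,3->2,3->4] -> levels [6 8 8 4 8]
Step 8: flows [0->3,1->3,2->3,4->3] -> levels [5 7 7 8 7]
  -> period-2 cycle (repeats step 6); tank 3 never drops to <=2
Tank 3 never reaches <=2 within 15 steps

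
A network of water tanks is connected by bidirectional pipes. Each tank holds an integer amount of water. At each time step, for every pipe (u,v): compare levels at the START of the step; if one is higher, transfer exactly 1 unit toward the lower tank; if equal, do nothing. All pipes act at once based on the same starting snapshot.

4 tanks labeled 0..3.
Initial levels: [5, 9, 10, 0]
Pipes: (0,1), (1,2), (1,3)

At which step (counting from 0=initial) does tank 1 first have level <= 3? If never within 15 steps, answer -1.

Step 1: flows [1->0,2->1,1->3] -> levels [6 8 9 1]
Step 2: flows [1->0,2->1,1->3] -> levels [7 7 8 2]
Step 3: flows [0=1,2->1,1->3] -> levels [7 7 7 3]
Step 4: flows [0=1,1=2,1->3] -> levels [7 6 7 4]
Step 5: flows [0->1,2->1,1->3] -> levels [6 7 6 5]
Step 6: flows [1->0,1->2,1->3] -> levels [7 4 7 6]
Step 7: flows [0->1,2->1,3->1] -> levels [6 7 6 5]
  -> period-2 cycle (repeats step 5); tank 1 never drops to <=3
Tank 1 never reaches <=3 within 15 steps

Answer: -1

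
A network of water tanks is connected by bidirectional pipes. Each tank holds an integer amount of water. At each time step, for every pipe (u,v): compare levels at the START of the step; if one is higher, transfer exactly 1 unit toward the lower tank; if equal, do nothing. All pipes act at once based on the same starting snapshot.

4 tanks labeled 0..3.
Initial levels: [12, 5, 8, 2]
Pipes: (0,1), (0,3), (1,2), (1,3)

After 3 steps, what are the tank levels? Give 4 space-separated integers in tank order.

Step 1: flows [0->1,0->3,2->1,1->3] -> levels [10 6 7 4]
Step 2: flows [0->1,0->3,2->1,1->3] -> levels [8 7 6 6]
Step 3: flows [0->1,0->3,1->2,1->3] -> levels [6 6 7 8]

Answer: 6 6 7 8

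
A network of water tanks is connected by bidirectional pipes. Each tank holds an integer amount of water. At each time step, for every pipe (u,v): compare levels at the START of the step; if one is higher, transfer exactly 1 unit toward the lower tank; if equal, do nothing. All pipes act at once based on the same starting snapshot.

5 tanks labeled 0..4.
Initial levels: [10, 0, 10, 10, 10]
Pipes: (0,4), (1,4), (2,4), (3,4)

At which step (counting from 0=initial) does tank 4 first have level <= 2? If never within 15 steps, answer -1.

Answer: -1

Derivation:
Step 1: flows [0=4,4->1,2=4,3=4] -> levels [10 1 10 10 9]
Step 2: flows [0->4,4->1,2->4,3->4] -> levels [9 2 9 9 11]
Step 3: flows [4->0,4->1,4->2,4->3] -> levels [10 3 10 10 7]
Step 4: flows [0->4,4->1,2->4,3->4] -> levels [9 4 9 9 9]
Step 5: flows [0=4,4->1,2=4,3=4] -> levels [9 5 9 9 8]
Step 6: flows [0->4,4->1,2->4,3->4] -> levels [8 6 8 8 10]
Step 7: flows [4->0,4->1,4->2,4->3] -> levels [9 7 9 9 6]
Step 8: flows [0->4,1->4,2->4,3->4] -> levels [8 6 8 8 10]
  -> period-2 cycle (repeats step 6); tank 4 never drops to <=2
Tank 4 never reaches <=2 within 15 steps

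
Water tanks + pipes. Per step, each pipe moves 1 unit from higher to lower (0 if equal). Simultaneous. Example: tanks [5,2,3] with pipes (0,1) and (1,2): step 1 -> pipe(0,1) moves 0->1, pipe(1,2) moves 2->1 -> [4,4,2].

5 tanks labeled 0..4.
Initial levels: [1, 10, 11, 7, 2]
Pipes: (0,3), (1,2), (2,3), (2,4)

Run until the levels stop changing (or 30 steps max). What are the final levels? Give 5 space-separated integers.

Answer: 5 7 5 7 7

Derivation:
Step 1: flows [3->0,2->1,2->3,2->4] -> levels [2 11 8 7 3]
Step 2: flows [3->0,1->2,2->3,2->4] -> levels [3 10 7 7 4]
Step 3: flows [3->0,1->2,2=3,2->4] -> levels [4 9 7 6 5]
Step 4: flows [3->0,1->2,2->3,2->4] -> levels [5 8 6 6 6]
Step 5: flows [3->0,1->2,2=3,2=4] -> levels [6 7 7 5 6]
Step 6: flows [0->3,1=2,2->3,2->4] -> levels [5 7 5 7 7]
Step 7: flows [3->0,1->2,3->2,4->2] -> levels [6 6 8 5 6]
Step 8: flows [0->3,2->1,2->3,2->4] -> levels [5 7 5 7 7]
  -> period-2 cycle: step 8 state = step 6 state; never stabilizes
  -> state at step 30: (30-6) mod 2 = 0, same as step 6 -> [5 7 5 7 7]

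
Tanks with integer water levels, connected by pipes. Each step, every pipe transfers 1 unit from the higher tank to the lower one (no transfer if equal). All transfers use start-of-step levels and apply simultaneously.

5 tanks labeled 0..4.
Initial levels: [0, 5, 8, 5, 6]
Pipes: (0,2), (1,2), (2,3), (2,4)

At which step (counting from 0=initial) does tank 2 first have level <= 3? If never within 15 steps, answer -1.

Step 1: flows [2->0,2->1,2->3,2->4] -> levels [1 6 4 6 7]
Step 2: flows [2->0,1->2,3->2,4->2] -> levels [2 5 6 5 6]
Step 3: flows [2->0,2->1,2->3,2=4] -> levels [3 6 3 6 6]
Tank 2 first reaches <=3 at step 3

Answer: 3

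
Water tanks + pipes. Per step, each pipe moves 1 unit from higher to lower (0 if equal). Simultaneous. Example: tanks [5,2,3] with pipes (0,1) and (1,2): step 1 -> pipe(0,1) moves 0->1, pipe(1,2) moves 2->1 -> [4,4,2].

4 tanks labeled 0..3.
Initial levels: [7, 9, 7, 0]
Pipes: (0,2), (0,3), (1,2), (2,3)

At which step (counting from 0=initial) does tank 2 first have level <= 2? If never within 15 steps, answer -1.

Step 1: flows [0=2,0->3,1->2,2->3] -> levels [6 8 7 2]
Step 2: flows [2->0,0->3,1->2,2->3] -> levels [6 7 6 4]
Step 3: flows [0=2,0->3,1->2,2->3] -> levels [5 6 6 6]
Step 4: flows [2->0,3->0,1=2,2=3] -> levels [7 6 5 5]
Step 5: flows [0->2,0->3,1->2,2=3] -> levels [5 5 7 6]
Step 6: flows [2->0,3->0,2->1,2->3] -> levels [7 6 4 6]
Step 7: flows [0->2,0->3,1->2,3->2] -> levels [5 5 7 6]
  -> period-2 cycle (repeats step 5); tank 2 never drops to <=2
Tank 2 never reaches <=2 within 15 steps

Answer: -1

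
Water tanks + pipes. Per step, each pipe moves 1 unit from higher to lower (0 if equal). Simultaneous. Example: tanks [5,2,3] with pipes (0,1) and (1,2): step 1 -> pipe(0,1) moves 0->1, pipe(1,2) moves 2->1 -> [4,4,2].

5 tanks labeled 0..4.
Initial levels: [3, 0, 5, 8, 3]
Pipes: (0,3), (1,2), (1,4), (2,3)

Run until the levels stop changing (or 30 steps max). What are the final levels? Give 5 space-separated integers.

Answer: 5 2 5 3 4

Derivation:
Step 1: flows [3->0,2->1,4->1,3->2] -> levels [4 2 5 6 2]
Step 2: flows [3->0,2->1,1=4,3->2] -> levels [5 3 5 4 2]
Step 3: flows [0->3,2->1,1->4,2->3] -> levels [4 3 3 6 3]
Step 4: flows [3->0,1=2,1=4,3->2] -> levels [5 3 4 4 3]
Step 5: flows [0->3,2->1,1=4,2=3] -> levels [4 4 3 5 3]
Step 6: flows [3->0,1->2,1->4,3->2] -> levels [5 2 5 3 4]
Step 7: flows [0->3,2->1,4->1,2->3] -> levels [4 4 3 5 3]
  -> period-2 cycle: step 7 state = step 5 state; never stabilizes
  -> state at step 30: (30-5) mod 2 = 1, same as step 6 -> [5 2 5 3 4]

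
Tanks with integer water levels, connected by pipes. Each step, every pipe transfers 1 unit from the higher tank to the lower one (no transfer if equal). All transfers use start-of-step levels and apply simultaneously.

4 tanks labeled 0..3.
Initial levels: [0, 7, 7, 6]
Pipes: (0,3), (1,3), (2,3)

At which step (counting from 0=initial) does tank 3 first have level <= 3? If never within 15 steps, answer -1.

Answer: 5

Derivation:
Step 1: flows [3->0,1->3,2->3] -> levels [1 6 6 7]
Step 2: flows [3->0,3->1,3->2] -> levels [2 7 7 4]
Step 3: flows [3->0,1->3,2->3] -> levels [3 6 6 5]
Step 4: flows [3->0,1->3,2->3] -> levels [4 5 5 6]
Step 5: flows [3->0,3->1,3->2] -> levels [5 6 6 3]
Tank 3 first reaches <=3 at step 5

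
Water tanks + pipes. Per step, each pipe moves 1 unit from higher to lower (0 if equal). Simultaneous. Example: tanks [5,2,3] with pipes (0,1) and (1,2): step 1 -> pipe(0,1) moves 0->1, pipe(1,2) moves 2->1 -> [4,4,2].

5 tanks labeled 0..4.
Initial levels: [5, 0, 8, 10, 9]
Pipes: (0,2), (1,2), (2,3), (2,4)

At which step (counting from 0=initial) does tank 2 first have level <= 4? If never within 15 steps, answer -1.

Answer: 4

Derivation:
Step 1: flows [2->0,2->1,3->2,4->2] -> levels [6 1 8 9 8]
Step 2: flows [2->0,2->1,3->2,2=4] -> levels [7 2 7 8 8]
Step 3: flows [0=2,2->1,3->2,4->2] -> levels [7 3 8 7 7]
Step 4: flows [2->0,2->1,2->3,2->4] -> levels [8 4 4 8 8]
Tank 2 first reaches <=4 at step 4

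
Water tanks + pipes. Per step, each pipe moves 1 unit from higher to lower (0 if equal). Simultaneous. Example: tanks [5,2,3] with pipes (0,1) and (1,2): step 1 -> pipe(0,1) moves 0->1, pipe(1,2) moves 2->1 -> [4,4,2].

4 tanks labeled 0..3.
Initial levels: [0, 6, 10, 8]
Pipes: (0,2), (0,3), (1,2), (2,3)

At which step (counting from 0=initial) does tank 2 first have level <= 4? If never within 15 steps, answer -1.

Answer: -1

Derivation:
Step 1: flows [2->0,3->0,2->1,2->3] -> levels [2 7 7 8]
Step 2: flows [2->0,3->0,1=2,3->2] -> levels [4 7 7 6]
Step 3: flows [2->0,3->0,1=2,2->3] -> levels [6 7 5 6]
Step 4: flows [0->2,0=3,1->2,3->2] -> levels [5 6 8 5]
Step 5: flows [2->0,0=3,2->1,2->3] -> levels [6 7 5 6]
  -> period-2 cycle (repeats step 3); tank 2 never drops to <=4
Tank 2 never reaches <=4 within 15 steps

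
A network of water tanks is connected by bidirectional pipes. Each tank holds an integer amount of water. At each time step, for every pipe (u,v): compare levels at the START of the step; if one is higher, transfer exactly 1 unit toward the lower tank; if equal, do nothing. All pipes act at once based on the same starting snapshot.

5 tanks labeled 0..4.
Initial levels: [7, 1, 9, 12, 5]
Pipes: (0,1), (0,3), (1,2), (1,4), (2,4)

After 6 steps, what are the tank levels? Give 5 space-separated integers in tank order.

Step 1: flows [0->1,3->0,2->1,4->1,2->4] -> levels [7 4 7 11 5]
Step 2: flows [0->1,3->0,2->1,4->1,2->4] -> levels [7 7 5 10 5]
Step 3: flows [0=1,3->0,1->2,1->4,2=4] -> levels [8 5 6 9 6]
Step 4: flows [0->1,3->0,2->1,4->1,2=4] -> levels [8 8 5 8 5]
Step 5: flows [0=1,0=3,1->2,1->4,2=4] -> levels [8 6 6 8 6]
Step 6: flows [0->1,0=3,1=2,1=4,2=4] -> levels [7 7 6 8 6]

Answer: 7 7 6 8 6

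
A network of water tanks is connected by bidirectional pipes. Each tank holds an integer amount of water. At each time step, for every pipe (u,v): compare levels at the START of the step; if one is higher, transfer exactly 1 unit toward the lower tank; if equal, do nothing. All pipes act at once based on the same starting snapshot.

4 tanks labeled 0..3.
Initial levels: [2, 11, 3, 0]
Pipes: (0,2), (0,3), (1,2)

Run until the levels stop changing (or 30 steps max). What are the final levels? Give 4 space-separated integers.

Step 1: flows [2->0,0->3,1->2] -> levels [2 10 3 1]
Step 2: flows [2->0,0->3,1->2] -> levels [2 9 3 2]
Step 3: flows [2->0,0=3,1->2] -> levels [3 8 3 2]
Step 4: flows [0=2,0->3,1->2] -> levels [2 7 4 3]
Step 5: flows [2->0,3->0,1->2] -> levels [4 6 4 2]
Step 6: flows [0=2,0->3,1->2] -> levels [3 5 5 3]
Step 7: flows [2->0,0=3,1=2] -> levels [4 5 4 3]
Step 8: flows [0=2,0->3,1->2] -> levels [3 4 5 4]
Step 9: flows [2->0,3->0,2->1] -> levels [5 5 3 3]
Step 10: flows [0->2,0->3,1->2] -> levels [3 4 5 4]
  -> period-2 cycle: step 10 state = step 8 state; never stabilizes
  -> state at step 30: (30-8) mod 2 = 0, same as step 8 -> [3 4 5 4]

Answer: 3 4 5 4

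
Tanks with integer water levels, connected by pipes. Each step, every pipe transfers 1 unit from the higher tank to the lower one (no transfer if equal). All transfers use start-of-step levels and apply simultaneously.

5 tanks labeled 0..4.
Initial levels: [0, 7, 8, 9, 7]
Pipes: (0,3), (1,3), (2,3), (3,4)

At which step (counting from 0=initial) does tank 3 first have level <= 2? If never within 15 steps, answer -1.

Answer: -1

Derivation:
Step 1: flows [3->0,3->1,3->2,3->4] -> levels [1 8 9 5 8]
Step 2: flows [3->0,1->3,2->3,4->3] -> levels [2 7 8 7 7]
Step 3: flows [3->0,1=3,2->3,3=4] -> levels [3 7 7 7 7]
Step 4: flows [3->0,1=3,2=3,3=4] -> levels [4 7 7 6 7]
Step 5: flows [3->0,1->3,2->3,4->3] -> levels [5 6 6 8 6]
Step 6: flows [3->0,3->1,3->2,3->4] -> levels [6 7 7 4 7]
Step 7: flows [0->3,1->3,2->3,4->3] -> levels [5 6 6 8 6]
  -> period-2 cycle (repeats step 5); tank 3 never drops to <=2
Tank 3 never reaches <=2 within 15 steps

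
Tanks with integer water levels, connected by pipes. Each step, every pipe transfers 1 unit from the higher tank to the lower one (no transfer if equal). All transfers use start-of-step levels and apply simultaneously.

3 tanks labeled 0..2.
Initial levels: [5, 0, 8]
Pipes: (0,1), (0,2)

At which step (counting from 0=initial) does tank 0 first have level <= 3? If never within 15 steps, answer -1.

Step 1: flows [0->1,2->0] -> levels [5 1 7]
Step 2: flows [0->1,2->0] -> levels [5 2 6]
Step 3: flows [0->1,2->0] -> levels [5 3 5]
Step 4: flows [0->1,0=2] -> levels [4 4 5]
Step 5: flows [0=1,2->0] -> levels [5 4 4]
Step 6: flows [0->1,0->2] -> levels [3 5 5]
Tank 0 first reaches <=3 at step 6

Answer: 6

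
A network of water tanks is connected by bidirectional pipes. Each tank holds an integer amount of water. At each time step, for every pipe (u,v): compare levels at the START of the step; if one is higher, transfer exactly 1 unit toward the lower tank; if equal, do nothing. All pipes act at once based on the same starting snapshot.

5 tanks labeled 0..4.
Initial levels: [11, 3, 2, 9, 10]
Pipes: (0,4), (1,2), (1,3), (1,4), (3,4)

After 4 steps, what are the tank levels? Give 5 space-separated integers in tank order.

Step 1: flows [0->4,1->2,3->1,4->1,4->3] -> levels [10 4 3 9 9]
Step 2: flows [0->4,1->2,3->1,4->1,3=4] -> levels [9 5 4 8 9]
Step 3: flows [0=4,1->2,3->1,4->1,4->3] -> levels [9 6 5 8 7]
Step 4: flows [0->4,1->2,3->1,4->1,3->4] -> levels [8 7 6 6 8]

Answer: 8 7 6 6 8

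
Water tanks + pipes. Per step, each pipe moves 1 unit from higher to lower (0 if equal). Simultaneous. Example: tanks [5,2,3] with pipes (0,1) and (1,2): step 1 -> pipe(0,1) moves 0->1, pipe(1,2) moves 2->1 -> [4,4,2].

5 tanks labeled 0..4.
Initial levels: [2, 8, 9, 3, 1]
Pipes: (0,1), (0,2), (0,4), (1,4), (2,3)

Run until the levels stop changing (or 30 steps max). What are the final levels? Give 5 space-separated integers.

Step 1: flows [1->0,2->0,0->4,1->4,2->3] -> levels [3 6 7 4 3]
Step 2: flows [1->0,2->0,0=4,1->4,2->3] -> levels [5 4 5 5 4]
Step 3: flows [0->1,0=2,0->4,1=4,2=3] -> levels [3 5 5 5 5]
Step 4: flows [1->0,2->0,4->0,1=4,2=3] -> levels [6 4 4 5 4]
Step 5: flows [0->1,0->2,0->4,1=4,3->2] -> levels [3 5 6 4 5]
Step 6: flows [1->0,2->0,4->0,1=4,2->3] -> levels [6 4 4 5 4]
  -> period-2 cycle: step 6 state = step 4 state; never stabilizes
  -> state at step 30: (30-4) mod 2 = 0, same as step 4 -> [6 4 4 5 4]

Answer: 6 4 4 5 4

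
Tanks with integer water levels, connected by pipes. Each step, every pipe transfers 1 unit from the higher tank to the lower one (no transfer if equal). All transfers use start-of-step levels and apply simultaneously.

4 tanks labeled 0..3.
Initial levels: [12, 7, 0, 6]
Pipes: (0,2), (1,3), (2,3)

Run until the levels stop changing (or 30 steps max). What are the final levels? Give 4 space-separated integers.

Answer: 7 5 6 7

Derivation:
Step 1: flows [0->2,1->3,3->2] -> levels [11 6 2 6]
Step 2: flows [0->2,1=3,3->2] -> levels [10 6 4 5]
Step 3: flows [0->2,1->3,3->2] -> levels [9 5 6 5]
Step 4: flows [0->2,1=3,2->3] -> levels [8 5 6 6]
Step 5: flows [0->2,3->1,2=3] -> levels [7 6 7 5]
Step 6: flows [0=2,1->3,2->3] -> levels [7 5 6 7]
Step 7: flows [0->2,3->1,3->2] -> levels [6 6 8 5]
Step 8: flows [2->0,1->3,2->3] -> levels [7 5 6 7]
  -> period-2 cycle: step 8 state = step 6 state; never stabilizes
  -> state at step 30: (30-6) mod 2 = 0, same as step 6 -> [7 5 6 7]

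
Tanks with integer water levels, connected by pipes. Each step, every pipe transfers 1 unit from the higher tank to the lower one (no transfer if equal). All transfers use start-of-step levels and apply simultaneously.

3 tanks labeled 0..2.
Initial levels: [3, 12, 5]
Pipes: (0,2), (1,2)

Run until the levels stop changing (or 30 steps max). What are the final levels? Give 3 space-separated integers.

Step 1: flows [2->0,1->2] -> levels [4 11 5]
Step 2: flows [2->0,1->2] -> levels [5 10 5]
Step 3: flows [0=2,1->2] -> levels [5 9 6]
Step 4: flows [2->0,1->2] -> levels [6 8 6]
Step 5: flows [0=2,1->2] -> levels [6 7 7]
Step 6: flows [2->0,1=2] -> levels [7 7 6]
Step 7: flows [0->2,1->2] -> levels [6 6 8]
Step 8: flows [2->0,2->1] -> levels [7 7 6]
  -> period-2 cycle: step 8 state = step 6 state; never stabilizes
  -> state at step 30: (30-6) mod 2 = 0, same as step 6 -> [7 7 6]

Answer: 7 7 6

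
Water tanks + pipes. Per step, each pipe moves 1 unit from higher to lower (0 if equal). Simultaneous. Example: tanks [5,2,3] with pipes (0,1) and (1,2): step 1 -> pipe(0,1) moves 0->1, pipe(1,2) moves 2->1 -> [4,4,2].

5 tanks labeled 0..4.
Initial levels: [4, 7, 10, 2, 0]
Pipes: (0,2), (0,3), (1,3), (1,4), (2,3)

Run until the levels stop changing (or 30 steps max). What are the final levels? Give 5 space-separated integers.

Step 1: flows [2->0,0->3,1->3,1->4,2->3] -> levels [4 5 8 5 1]
Step 2: flows [2->0,3->0,1=3,1->4,2->3] -> levels [6 4 6 5 2]
Step 3: flows [0=2,0->3,3->1,1->4,2->3] -> levels [5 4 5 6 3]
Step 4: flows [0=2,3->0,3->1,1->4,3->2] -> levels [6 4 6 3 4]
Step 5: flows [0=2,0->3,1->3,1=4,2->3] -> levels [5 3 5 6 4]
Step 6: flows [0=2,3->0,3->1,4->1,3->2] -> levels [6 5 6 3 3]
Step 7: flows [0=2,0->3,1->3,1->4,2->3] -> levels [5 3 5 6 4]
  -> period-2 cycle: step 7 state = step 5 state; never stabilizes
  -> state at step 30: (30-5) mod 2 = 1, same as step 6 -> [6 5 6 3 3]

Answer: 6 5 6 3 3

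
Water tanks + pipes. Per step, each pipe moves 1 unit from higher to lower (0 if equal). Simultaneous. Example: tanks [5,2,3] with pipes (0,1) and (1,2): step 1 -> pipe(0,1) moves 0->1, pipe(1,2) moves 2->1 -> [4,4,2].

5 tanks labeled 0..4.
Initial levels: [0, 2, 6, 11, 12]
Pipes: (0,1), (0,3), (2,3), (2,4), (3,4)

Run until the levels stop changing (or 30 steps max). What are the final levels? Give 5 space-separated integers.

Answer: 7 5 7 5 7

Derivation:
Step 1: flows [1->0,3->0,3->2,4->2,4->3] -> levels [2 1 8 10 10]
Step 2: flows [0->1,3->0,3->2,4->2,3=4] -> levels [2 2 10 8 9]
Step 3: flows [0=1,3->0,2->3,2->4,4->3] -> levels [3 2 8 9 9]
Step 4: flows [0->1,3->0,3->2,4->2,3=4] -> levels [3 3 10 7 8]
Step 5: flows [0=1,3->0,2->3,2->4,4->3] -> levels [4 3 8 8 8]
Step 6: flows [0->1,3->0,2=3,2=4,3=4] -> levels [4 4 8 7 8]
Step 7: flows [0=1,3->0,2->3,2=4,4->3] -> levels [5 4 7 8 7]
Step 8: flows [0->1,3->0,3->2,2=4,3->4] -> levels [5 5 8 5 8]
Step 9: flows [0=1,0=3,2->3,2=4,4->3] -> levels [5 5 7 7 7]
Step 10: flows [0=1,3->0,2=3,2=4,3=4] -> levels [6 5 7 6 7]
Step 11: flows [0->1,0=3,2->3,2=4,4->3] -> levels [5 6 6 8 6]
Step 12: flows [1->0,3->0,3->2,2=4,3->4] -> levels [7 5 7 5 7]
Step 13: flows [0->1,0->3,2->3,2=4,4->3] -> levels [5 6 6 8 6]
  -> period-2 cycle: step 13 state = step 11 state; never stabilizes
  -> state at step 30: (30-11) mod 2 = 1, same as step 12 -> [7 5 7 5 7]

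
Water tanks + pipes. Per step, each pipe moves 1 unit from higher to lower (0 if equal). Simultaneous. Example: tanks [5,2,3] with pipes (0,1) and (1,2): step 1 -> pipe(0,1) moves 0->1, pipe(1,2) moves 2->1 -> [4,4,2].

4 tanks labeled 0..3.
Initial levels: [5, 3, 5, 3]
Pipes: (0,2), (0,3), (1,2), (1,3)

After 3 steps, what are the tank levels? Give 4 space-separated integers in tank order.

Answer: 4 4 4 4

Derivation:
Step 1: flows [0=2,0->3,2->1,1=3] -> levels [4 4 4 4]
Step 2: flows [0=2,0=3,1=2,1=3] -> levels [4 4 4 4]
  -> stable; steps 3..3 unchanged -> [4 4 4 4]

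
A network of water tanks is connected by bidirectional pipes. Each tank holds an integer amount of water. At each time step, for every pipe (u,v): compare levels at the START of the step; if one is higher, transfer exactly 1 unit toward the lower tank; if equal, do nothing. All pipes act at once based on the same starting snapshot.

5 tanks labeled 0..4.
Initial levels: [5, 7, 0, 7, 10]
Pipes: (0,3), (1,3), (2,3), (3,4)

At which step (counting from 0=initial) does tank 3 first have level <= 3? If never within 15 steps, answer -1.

Step 1: flows [3->0,1=3,3->2,4->3] -> levels [6 7 1 6 9]
Step 2: flows [0=3,1->3,3->2,4->3] -> levels [6 6 2 7 8]
Step 3: flows [3->0,3->1,3->2,4->3] -> levels [7 7 3 5 7]
Step 4: flows [0->3,1->3,3->2,4->3] -> levels [6 6 4 7 6]
Step 5: flows [3->0,3->1,3->2,3->4] -> levels [7 7 5 3 7]
Tank 3 first reaches <=3 at step 5

Answer: 5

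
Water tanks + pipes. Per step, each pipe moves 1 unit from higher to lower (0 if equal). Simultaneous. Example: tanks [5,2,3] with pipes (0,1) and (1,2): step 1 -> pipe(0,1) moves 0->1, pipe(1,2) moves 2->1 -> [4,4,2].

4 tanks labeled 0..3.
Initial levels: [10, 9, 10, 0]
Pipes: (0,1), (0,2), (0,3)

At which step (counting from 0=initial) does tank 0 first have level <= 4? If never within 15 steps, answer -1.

Answer: -1

Derivation:
Step 1: flows [0->1,0=2,0->3] -> levels [8 10 10 1]
Step 2: flows [1->0,2->0,0->3] -> levels [9 9 9 2]
Step 3: flows [0=1,0=2,0->3] -> levels [8 9 9 3]
Step 4: flows [1->0,2->0,0->3] -> levels [9 8 8 4]
Step 5: flows [0->1,0->2,0->3] -> levels [6 9 9 5]
Step 6: flows [1->0,2->0,0->3] -> levels [7 8 8 6]
Step 7: flows [1->0,2->0,0->3] -> levels [8 7 7 7]
Step 8: flows [0->1,0->2,0->3] -> levels [5 8 8 8]
Step 9: flows [1->0,2->0,3->0] -> levels [8 7 7 7]
  -> period-2 cycle (repeats step 7); tank 0 never drops to <=4
Tank 0 never reaches <=4 within 15 steps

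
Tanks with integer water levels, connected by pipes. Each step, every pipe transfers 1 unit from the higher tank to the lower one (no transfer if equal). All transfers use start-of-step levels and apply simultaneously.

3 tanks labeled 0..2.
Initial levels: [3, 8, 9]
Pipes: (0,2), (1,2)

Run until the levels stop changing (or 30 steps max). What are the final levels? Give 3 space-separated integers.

Step 1: flows [2->0,2->1] -> levels [4 9 7]
Step 2: flows [2->0,1->2] -> levels [5 8 7]
Step 3: flows [2->0,1->2] -> levels [6 7 7]
Step 4: flows [2->0,1=2] -> levels [7 7 6]
Step 5: flows [0->2,1->2] -> levels [6 6 8]
Step 6: flows [2->0,2->1] -> levels [7 7 6]
  -> period-2 cycle: step 6 state = step 4 state; never stabilizes
  -> state at step 30: (30-4) mod 2 = 0, same as step 4 -> [7 7 6]

Answer: 7 7 6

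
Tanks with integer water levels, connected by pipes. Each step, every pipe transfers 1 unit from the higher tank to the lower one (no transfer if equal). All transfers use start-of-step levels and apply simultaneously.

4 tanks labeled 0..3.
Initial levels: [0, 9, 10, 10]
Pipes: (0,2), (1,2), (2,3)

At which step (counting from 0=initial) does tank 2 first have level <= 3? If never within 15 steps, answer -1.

Answer: -1

Derivation:
Step 1: flows [2->0,2->1,2=3] -> levels [1 10 8 10]
Step 2: flows [2->0,1->2,3->2] -> levels [2 9 9 9]
Step 3: flows [2->0,1=2,2=3] -> levels [3 9 8 9]
Step 4: flows [2->0,1->2,3->2] -> levels [4 8 9 8]
Step 5: flows [2->0,2->1,2->3] -> levels [5 9 6 9]
Step 6: flows [2->0,1->2,3->2] -> levels [6 8 7 8]
Step 7: flows [2->0,1->2,3->2] -> levels [7 7 8 7]
Step 8: flows [2->0,2->1,2->3] -> levels [8 8 5 8]
Step 9: flows [0->2,1->2,3->2] -> levels [7 7 8 7]
  -> period-2 cycle (repeats step 7); tank 2 never drops to <=3
Tank 2 never reaches <=3 within 15 steps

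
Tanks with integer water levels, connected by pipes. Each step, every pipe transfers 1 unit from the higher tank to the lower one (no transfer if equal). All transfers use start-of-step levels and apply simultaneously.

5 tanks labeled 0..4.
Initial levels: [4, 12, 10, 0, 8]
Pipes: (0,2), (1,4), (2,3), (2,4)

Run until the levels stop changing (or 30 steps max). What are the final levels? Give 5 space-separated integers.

Answer: 7 7 5 7 8

Derivation:
Step 1: flows [2->0,1->4,2->3,2->4] -> levels [5 11 7 1 10]
Step 2: flows [2->0,1->4,2->3,4->2] -> levels [6 10 6 2 10]
Step 3: flows [0=2,1=4,2->3,4->2] -> levels [6 10 6 3 9]
Step 4: flows [0=2,1->4,2->3,4->2] -> levels [6 9 6 4 9]
Step 5: flows [0=2,1=4,2->3,4->2] -> levels [6 9 6 5 8]
Step 6: flows [0=2,1->4,2->3,4->2] -> levels [6 8 6 6 8]
Step 7: flows [0=2,1=4,2=3,4->2] -> levels [6 8 7 6 7]
Step 8: flows [2->0,1->4,2->3,2=4] -> levels [7 7 5 7 8]
Step 9: flows [0->2,4->1,3->2,4->2] -> levels [6 8 8 6 6]
Step 10: flows [2->0,1->4,2->3,2->4] -> levels [7 7 5 7 8]
  -> period-2 cycle: step 10 state = step 8 state; never stabilizes
  -> state at step 30: (30-8) mod 2 = 0, same as step 8 -> [7 7 5 7 8]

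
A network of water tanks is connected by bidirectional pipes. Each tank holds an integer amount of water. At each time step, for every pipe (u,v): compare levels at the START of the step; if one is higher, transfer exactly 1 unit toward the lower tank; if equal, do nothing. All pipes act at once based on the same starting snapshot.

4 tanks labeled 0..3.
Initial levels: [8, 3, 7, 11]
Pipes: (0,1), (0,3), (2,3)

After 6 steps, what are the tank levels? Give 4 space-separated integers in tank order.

Answer: 8 6 8 7

Derivation:
Step 1: flows [0->1,3->0,3->2] -> levels [8 4 8 9]
Step 2: flows [0->1,3->0,3->2] -> levels [8 5 9 7]
Step 3: flows [0->1,0->3,2->3] -> levels [6 6 8 9]
Step 4: flows [0=1,3->0,3->2] -> levels [7 6 9 7]
Step 5: flows [0->1,0=3,2->3] -> levels [6 7 8 8]
Step 6: flows [1->0,3->0,2=3] -> levels [8 6 8 7]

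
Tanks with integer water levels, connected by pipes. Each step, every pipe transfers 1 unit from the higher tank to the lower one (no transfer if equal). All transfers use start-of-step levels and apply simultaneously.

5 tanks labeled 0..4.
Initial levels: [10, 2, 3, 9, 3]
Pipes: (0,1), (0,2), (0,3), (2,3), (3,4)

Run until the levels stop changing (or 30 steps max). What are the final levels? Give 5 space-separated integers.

Step 1: flows [0->1,0->2,0->3,3->2,3->4] -> levels [7 3 5 8 4]
Step 2: flows [0->1,0->2,3->0,3->2,3->4] -> levels [6 4 7 5 5]
Step 3: flows [0->1,2->0,0->3,2->3,3=4] -> levels [5 5 5 7 5]
Step 4: flows [0=1,0=2,3->0,3->2,3->4] -> levels [6 5 6 4 6]
Step 5: flows [0->1,0=2,0->3,2->3,4->3] -> levels [4 6 5 7 5]
Step 6: flows [1->0,2->0,3->0,3->2,3->4] -> levels [7 5 5 4 6]
Step 7: flows [0->1,0->2,0->3,2->3,4->3] -> levels [4 6 5 7 5]
  -> period-2 cycle: step 7 state = step 5 state; never stabilizes
  -> state at step 30: (30-5) mod 2 = 1, same as step 6 -> [7 5 5 4 6]

Answer: 7 5 5 4 6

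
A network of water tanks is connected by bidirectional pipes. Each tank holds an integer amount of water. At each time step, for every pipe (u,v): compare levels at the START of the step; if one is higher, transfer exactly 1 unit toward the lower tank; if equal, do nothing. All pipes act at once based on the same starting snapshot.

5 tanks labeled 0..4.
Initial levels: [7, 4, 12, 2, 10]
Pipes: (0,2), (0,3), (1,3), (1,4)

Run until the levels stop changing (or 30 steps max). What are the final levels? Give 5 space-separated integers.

Answer: 6 8 8 7 6

Derivation:
Step 1: flows [2->0,0->3,1->3,4->1] -> levels [7 4 11 4 9]
Step 2: flows [2->0,0->3,1=3,4->1] -> levels [7 5 10 5 8]
Step 3: flows [2->0,0->3,1=3,4->1] -> levels [7 6 9 6 7]
Step 4: flows [2->0,0->3,1=3,4->1] -> levels [7 7 8 7 6]
Step 5: flows [2->0,0=3,1=3,1->4] -> levels [8 6 7 7 7]
Step 6: flows [0->2,0->3,3->1,4->1] -> levels [6 8 8 7 6]
Step 7: flows [2->0,3->0,1->3,1->4] -> levels [8 6 7 7 7]
  -> period-2 cycle: step 7 state = step 5 state; never stabilizes
  -> state at step 30: (30-5) mod 2 = 1, same as step 6 -> [6 8 8 7 6]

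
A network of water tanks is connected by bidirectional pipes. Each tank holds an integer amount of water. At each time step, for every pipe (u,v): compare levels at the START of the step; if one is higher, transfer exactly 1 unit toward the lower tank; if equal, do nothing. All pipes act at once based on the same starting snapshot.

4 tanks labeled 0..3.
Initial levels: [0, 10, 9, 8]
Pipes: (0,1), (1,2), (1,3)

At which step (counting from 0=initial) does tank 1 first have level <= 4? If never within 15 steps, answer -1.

Answer: -1

Derivation:
Step 1: flows [1->0,1->2,1->3] -> levels [1 7 10 9]
Step 2: flows [1->0,2->1,3->1] -> levels [2 8 9 8]
Step 3: flows [1->0,2->1,1=3] -> levels [3 8 8 8]
Step 4: flows [1->0,1=2,1=3] -> levels [4 7 8 8]
Step 5: flows [1->0,2->1,3->1] -> levels [5 8 7 7]
Step 6: flows [1->0,1->2,1->3] -> levels [6 5 8 8]
Step 7: flows [0->1,2->1,3->1] -> levels [5 8 7 7]
  -> period-2 cycle (repeats step 5); tank 1 never drops to <=4
Tank 1 never reaches <=4 within 15 steps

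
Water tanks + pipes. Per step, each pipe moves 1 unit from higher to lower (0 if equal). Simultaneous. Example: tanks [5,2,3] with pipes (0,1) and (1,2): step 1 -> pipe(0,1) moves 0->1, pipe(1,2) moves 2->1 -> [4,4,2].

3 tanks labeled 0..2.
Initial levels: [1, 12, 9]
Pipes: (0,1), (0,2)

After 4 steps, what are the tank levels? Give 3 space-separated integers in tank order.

Answer: 7 8 7

Derivation:
Step 1: flows [1->0,2->0] -> levels [3 11 8]
Step 2: flows [1->0,2->0] -> levels [5 10 7]
Step 3: flows [1->0,2->0] -> levels [7 9 6]
Step 4: flows [1->0,0->2] -> levels [7 8 7]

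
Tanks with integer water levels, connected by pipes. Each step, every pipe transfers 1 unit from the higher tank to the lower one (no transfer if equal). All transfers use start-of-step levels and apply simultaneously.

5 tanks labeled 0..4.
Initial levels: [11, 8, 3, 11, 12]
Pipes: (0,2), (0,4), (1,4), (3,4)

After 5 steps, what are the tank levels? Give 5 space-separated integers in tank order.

Step 1: flows [0->2,4->0,4->1,4->3] -> levels [11 9 4 12 9]
Step 2: flows [0->2,0->4,1=4,3->4] -> levels [9 9 5 11 11]
Step 3: flows [0->2,4->0,4->1,3=4] -> levels [9 10 6 11 9]
Step 4: flows [0->2,0=4,1->4,3->4] -> levels [8 9 7 10 11]
Step 5: flows [0->2,4->0,4->1,4->3] -> levels [8 10 8 11 8]

Answer: 8 10 8 11 8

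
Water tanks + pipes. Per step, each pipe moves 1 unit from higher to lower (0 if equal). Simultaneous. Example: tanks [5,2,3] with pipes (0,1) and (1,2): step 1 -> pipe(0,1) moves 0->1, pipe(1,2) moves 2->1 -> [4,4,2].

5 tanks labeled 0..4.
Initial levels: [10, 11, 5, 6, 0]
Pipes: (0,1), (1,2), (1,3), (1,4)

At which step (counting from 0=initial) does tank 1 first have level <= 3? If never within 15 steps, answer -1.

Step 1: flows [1->0,1->2,1->3,1->4] -> levels [11 7 6 7 1]
Step 2: flows [0->1,1->2,1=3,1->4] -> levels [10 6 7 7 2]
Step 3: flows [0->1,2->1,3->1,1->4] -> levels [9 8 6 6 3]
Step 4: flows [0->1,1->2,1->3,1->4] -> levels [8 6 7 7 4]
Step 5: flows [0->1,2->1,3->1,1->4] -> levels [7 8 6 6 5]
Step 6: flows [1->0,1->2,1->3,1->4] -> levels [8 4 7 7 6]
Step 7: flows [0->1,2->1,3->1,4->1] -> levels [7 8 6 6 5]
  -> period-2 cycle (repeats step 5); tank 1 never drops to <=3
Tank 1 never reaches <=3 within 15 steps

Answer: -1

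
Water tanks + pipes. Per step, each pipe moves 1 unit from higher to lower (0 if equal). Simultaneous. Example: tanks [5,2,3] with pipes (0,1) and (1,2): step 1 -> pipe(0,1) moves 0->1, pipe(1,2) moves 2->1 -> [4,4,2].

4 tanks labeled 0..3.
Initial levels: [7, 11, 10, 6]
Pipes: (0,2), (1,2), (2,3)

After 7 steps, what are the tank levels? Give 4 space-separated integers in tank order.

Answer: 8 8 10 8

Derivation:
Step 1: flows [2->0,1->2,2->3] -> levels [8 10 9 7]
Step 2: flows [2->0,1->2,2->3] -> levels [9 9 8 8]
Step 3: flows [0->2,1->2,2=3] -> levels [8 8 10 8]
Step 4: flows [2->0,2->1,2->3] -> levels [9 9 7 9]
Step 5: flows [0->2,1->2,3->2] -> levels [8 8 10 8]
  -> period-2 cycle: step 5 state = step 3 state
  -> state at step 7: (7-3) mod 2 = 0, same as step 3 -> [8 8 10 8]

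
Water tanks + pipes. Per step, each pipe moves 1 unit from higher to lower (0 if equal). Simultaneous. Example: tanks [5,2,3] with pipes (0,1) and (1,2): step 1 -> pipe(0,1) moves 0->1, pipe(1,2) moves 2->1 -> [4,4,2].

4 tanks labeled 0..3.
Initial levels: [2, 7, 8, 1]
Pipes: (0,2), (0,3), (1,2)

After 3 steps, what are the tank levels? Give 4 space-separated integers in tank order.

Step 1: flows [2->0,0->3,2->1] -> levels [2 8 6 2]
Step 2: flows [2->0,0=3,1->2] -> levels [3 7 6 2]
Step 3: flows [2->0,0->3,1->2] -> levels [3 6 6 3]

Answer: 3 6 6 3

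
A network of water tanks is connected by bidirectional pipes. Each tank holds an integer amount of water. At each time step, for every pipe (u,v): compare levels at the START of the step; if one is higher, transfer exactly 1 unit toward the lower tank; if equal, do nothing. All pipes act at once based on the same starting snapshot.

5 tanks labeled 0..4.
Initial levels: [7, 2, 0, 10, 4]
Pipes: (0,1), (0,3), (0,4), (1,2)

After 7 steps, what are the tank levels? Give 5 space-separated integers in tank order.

Answer: 6 3 4 5 5

Derivation:
Step 1: flows [0->1,3->0,0->4,1->2] -> levels [6 2 1 9 5]
Step 2: flows [0->1,3->0,0->4,1->2] -> levels [5 2 2 8 6]
Step 3: flows [0->1,3->0,4->0,1=2] -> levels [6 3 2 7 5]
Step 4: flows [0->1,3->0,0->4,1->2] -> levels [5 3 3 6 6]
Step 5: flows [0->1,3->0,4->0,1=2] -> levels [6 4 3 5 5]
Step 6: flows [0->1,0->3,0->4,1->2] -> levels [3 4 4 6 6]
Step 7: flows [1->0,3->0,4->0,1=2] -> levels [6 3 4 5 5]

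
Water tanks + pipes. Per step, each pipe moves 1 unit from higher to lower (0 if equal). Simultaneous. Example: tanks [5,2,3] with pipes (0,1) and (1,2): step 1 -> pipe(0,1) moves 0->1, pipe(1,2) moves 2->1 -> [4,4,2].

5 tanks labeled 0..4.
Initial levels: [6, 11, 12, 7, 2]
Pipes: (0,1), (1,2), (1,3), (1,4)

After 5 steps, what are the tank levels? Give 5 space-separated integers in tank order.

Step 1: flows [1->0,2->1,1->3,1->4] -> levels [7 9 11 8 3]
Step 2: flows [1->0,2->1,1->3,1->4] -> levels [8 7 10 9 4]
Step 3: flows [0->1,2->1,3->1,1->4] -> levels [7 9 9 8 5]
Step 4: flows [1->0,1=2,1->3,1->4] -> levels [8 6 9 9 6]
Step 5: flows [0->1,2->1,3->1,1=4] -> levels [7 9 8 8 6]

Answer: 7 9 8 8 6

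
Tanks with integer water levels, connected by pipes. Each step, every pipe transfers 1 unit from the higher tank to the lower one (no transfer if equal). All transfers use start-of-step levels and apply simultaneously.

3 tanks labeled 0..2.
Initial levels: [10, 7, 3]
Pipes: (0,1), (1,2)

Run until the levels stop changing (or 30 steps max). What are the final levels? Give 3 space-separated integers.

Answer: 7 6 7

Derivation:
Step 1: flows [0->1,1->2] -> levels [9 7 4]
Step 2: flows [0->1,1->2] -> levels [8 7 5]
Step 3: flows [0->1,1->2] -> levels [7 7 6]
Step 4: flows [0=1,1->2] -> levels [7 6 7]
Step 5: flows [0->1,2->1] -> levels [6 8 6]
Step 6: flows [1->0,1->2] -> levels [7 6 7]
  -> period-2 cycle: step 6 state = step 4 state; never stabilizes
  -> state at step 30: (30-4) mod 2 = 0, same as step 4 -> [7 6 7]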